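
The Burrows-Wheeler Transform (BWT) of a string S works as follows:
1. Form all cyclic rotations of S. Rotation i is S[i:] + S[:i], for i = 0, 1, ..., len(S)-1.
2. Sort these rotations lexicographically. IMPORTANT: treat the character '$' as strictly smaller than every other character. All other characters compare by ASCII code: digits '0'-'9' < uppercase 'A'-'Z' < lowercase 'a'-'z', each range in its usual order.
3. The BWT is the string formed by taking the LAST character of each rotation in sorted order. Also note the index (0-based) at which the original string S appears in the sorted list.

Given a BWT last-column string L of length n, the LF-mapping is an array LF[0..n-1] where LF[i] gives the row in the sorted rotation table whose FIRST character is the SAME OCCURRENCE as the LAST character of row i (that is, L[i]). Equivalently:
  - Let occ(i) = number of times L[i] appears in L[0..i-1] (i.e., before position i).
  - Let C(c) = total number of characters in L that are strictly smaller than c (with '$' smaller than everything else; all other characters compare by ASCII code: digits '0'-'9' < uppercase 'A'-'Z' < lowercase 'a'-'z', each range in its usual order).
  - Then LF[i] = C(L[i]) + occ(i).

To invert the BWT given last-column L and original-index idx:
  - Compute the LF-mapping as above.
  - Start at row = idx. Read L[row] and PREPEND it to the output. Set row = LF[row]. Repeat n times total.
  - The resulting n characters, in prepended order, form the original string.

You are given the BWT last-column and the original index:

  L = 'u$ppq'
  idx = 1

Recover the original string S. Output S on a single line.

Answer: ppqu$

Derivation:
LF mapping: 4 0 1 2 3
Walk LF starting at row 1, prepending L[row]:
  step 1: row=1, L[1]='$', prepend. Next row=LF[1]=0
  step 2: row=0, L[0]='u', prepend. Next row=LF[0]=4
  step 3: row=4, L[4]='q', prepend. Next row=LF[4]=3
  step 4: row=3, L[3]='p', prepend. Next row=LF[3]=2
  step 5: row=2, L[2]='p', prepend. Next row=LF[2]=1
Reversed output: ppqu$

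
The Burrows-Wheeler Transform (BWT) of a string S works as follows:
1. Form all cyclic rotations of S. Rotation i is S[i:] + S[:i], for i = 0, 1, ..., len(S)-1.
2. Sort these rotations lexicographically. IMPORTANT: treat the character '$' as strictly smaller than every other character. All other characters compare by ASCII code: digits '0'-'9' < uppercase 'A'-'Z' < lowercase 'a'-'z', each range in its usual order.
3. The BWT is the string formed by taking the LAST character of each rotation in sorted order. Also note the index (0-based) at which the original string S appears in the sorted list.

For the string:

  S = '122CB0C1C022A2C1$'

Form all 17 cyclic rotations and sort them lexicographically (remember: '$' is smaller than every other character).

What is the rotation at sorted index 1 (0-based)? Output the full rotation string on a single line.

Answer: 022A2C1$122CB0C1C

Derivation:
All 17 rotations (rotation i = S[i:]+S[:i]):
  rot[0] = 122CB0C1C022A2C1$
  rot[1] = 22CB0C1C022A2C1$1
  rot[2] = 2CB0C1C022A2C1$12
  rot[3] = CB0C1C022A2C1$122
  rot[4] = B0C1C022A2C1$122C
  rot[5] = 0C1C022A2C1$122CB
  rot[6] = C1C022A2C1$122CB0
  rot[7] = 1C022A2C1$122CB0C
  rot[8] = C022A2C1$122CB0C1
  rot[9] = 022A2C1$122CB0C1C
  rot[10] = 22A2C1$122CB0C1C0
  rot[11] = 2A2C1$122CB0C1C02
  rot[12] = A2C1$122CB0C1C022
  rot[13] = 2C1$122CB0C1C022A
  rot[14] = C1$122CB0C1C022A2
  rot[15] = 1$122CB0C1C022A2C
  rot[16] = $122CB0C1C022A2C1
Sorted (with $ < everything):
  sorted[0] = $122CB0C1C022A2C1
  sorted[1] = 022A2C1$122CB0C1C
  sorted[2] = 0C1C022A2C1$122CB
  sorted[3] = 1$122CB0C1C022A2C
  sorted[4] = 122CB0C1C022A2C1$
  sorted[5] = 1C022A2C1$122CB0C
  sorted[6] = 22A2C1$122CB0C1C0
  sorted[7] = 22CB0C1C022A2C1$1
  sorted[8] = 2A2C1$122CB0C1C02
  sorted[9] = 2C1$122CB0C1C022A
  sorted[10] = 2CB0C1C022A2C1$12
  sorted[11] = A2C1$122CB0C1C022
  sorted[12] = B0C1C022A2C1$122C
  sorted[13] = C022A2C1$122CB0C1
  sorted[14] = C1$122CB0C1C022A2
  sorted[15] = C1C022A2C1$122CB0
  sorted[16] = CB0C1C022A2C1$122
sorted[1] = 022A2C1$122CB0C1C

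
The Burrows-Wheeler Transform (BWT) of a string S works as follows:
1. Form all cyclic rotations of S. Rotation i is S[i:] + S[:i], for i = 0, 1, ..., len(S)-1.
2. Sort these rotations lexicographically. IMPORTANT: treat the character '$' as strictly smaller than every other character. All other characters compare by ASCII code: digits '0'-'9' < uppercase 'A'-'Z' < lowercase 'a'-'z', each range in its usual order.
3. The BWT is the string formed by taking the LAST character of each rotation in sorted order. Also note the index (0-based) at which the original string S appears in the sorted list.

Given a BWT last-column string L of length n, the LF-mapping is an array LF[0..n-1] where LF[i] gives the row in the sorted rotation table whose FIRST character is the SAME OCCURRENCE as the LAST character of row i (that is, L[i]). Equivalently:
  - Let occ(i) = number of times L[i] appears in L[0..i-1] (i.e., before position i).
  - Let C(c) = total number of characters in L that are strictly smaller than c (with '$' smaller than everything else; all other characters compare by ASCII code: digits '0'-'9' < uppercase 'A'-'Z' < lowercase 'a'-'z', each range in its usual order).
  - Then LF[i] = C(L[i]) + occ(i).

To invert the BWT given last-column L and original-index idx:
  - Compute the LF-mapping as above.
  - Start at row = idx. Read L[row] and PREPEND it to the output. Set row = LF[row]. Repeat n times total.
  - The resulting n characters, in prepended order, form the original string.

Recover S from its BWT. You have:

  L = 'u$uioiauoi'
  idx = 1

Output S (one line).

Answer: aouiioiuu$

Derivation:
LF mapping: 7 0 8 2 5 3 1 9 6 4
Walk LF starting at row 1, prepending L[row]:
  step 1: row=1, L[1]='$', prepend. Next row=LF[1]=0
  step 2: row=0, L[0]='u', prepend. Next row=LF[0]=7
  step 3: row=7, L[7]='u', prepend. Next row=LF[7]=9
  step 4: row=9, L[9]='i', prepend. Next row=LF[9]=4
  step 5: row=4, L[4]='o', prepend. Next row=LF[4]=5
  step 6: row=5, L[5]='i', prepend. Next row=LF[5]=3
  step 7: row=3, L[3]='i', prepend. Next row=LF[3]=2
  step 8: row=2, L[2]='u', prepend. Next row=LF[2]=8
  step 9: row=8, L[8]='o', prepend. Next row=LF[8]=6
  step 10: row=6, L[6]='a', prepend. Next row=LF[6]=1
Reversed output: aouiioiuu$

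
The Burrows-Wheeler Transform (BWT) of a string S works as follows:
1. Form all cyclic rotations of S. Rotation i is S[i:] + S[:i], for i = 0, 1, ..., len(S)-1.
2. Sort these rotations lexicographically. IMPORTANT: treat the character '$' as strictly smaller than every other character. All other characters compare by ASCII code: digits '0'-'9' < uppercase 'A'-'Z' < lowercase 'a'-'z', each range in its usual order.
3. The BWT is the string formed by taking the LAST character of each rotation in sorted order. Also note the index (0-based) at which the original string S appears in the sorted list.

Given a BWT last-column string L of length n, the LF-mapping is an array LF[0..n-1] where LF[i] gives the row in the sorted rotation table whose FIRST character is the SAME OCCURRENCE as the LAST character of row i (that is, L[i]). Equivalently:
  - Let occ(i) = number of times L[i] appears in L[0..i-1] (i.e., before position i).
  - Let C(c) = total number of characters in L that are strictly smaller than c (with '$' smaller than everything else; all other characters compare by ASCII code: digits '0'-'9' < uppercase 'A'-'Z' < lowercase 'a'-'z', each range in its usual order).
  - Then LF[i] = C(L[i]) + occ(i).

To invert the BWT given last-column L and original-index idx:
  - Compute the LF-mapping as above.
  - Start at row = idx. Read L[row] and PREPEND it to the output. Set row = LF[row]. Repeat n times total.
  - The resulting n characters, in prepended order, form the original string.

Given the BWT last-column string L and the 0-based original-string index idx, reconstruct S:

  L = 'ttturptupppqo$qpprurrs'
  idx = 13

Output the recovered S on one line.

LF mapping: 15 16 17 19 10 2 18 20 3 4 5 8 1 0 9 6 7 11 21 12 13 14
Walk LF starting at row 13, prepending L[row]:
  step 1: row=13, L[13]='$', prepend. Next row=LF[13]=0
  step 2: row=0, L[0]='t', prepend. Next row=LF[0]=15
  step 3: row=15, L[15]='p', prepend. Next row=LF[15]=6
  step 4: row=6, L[6]='t', prepend. Next row=LF[6]=18
  step 5: row=18, L[18]='u', prepend. Next row=LF[18]=21
  step 6: row=21, L[21]='s', prepend. Next row=LF[21]=14
  step 7: row=14, L[14]='q', prepend. Next row=LF[14]=9
  step 8: row=9, L[9]='p', prepend. Next row=LF[9]=4
  step 9: row=4, L[4]='r', prepend. Next row=LF[4]=10
  step 10: row=10, L[10]='p', prepend. Next row=LF[10]=5
  step 11: row=5, L[5]='p', prepend. Next row=LF[5]=2
  step 12: row=2, L[2]='t', prepend. Next row=LF[2]=17
  step 13: row=17, L[17]='r', prepend. Next row=LF[17]=11
  step 14: row=11, L[11]='q', prepend. Next row=LF[11]=8
  step 15: row=8, L[8]='p', prepend. Next row=LF[8]=3
  step 16: row=3, L[3]='u', prepend. Next row=LF[3]=19
  step 17: row=19, L[19]='r', prepend. Next row=LF[19]=12
  step 18: row=12, L[12]='o', prepend. Next row=LF[12]=1
  step 19: row=1, L[1]='t', prepend. Next row=LF[1]=16
  step 20: row=16, L[16]='p', prepend. Next row=LF[16]=7
  step 21: row=7, L[7]='u', prepend. Next row=LF[7]=20
  step 22: row=20, L[20]='r', prepend. Next row=LF[20]=13
Reversed output: ruptorupqrtpprpqsutpt$

Answer: ruptorupqrtpprpqsutpt$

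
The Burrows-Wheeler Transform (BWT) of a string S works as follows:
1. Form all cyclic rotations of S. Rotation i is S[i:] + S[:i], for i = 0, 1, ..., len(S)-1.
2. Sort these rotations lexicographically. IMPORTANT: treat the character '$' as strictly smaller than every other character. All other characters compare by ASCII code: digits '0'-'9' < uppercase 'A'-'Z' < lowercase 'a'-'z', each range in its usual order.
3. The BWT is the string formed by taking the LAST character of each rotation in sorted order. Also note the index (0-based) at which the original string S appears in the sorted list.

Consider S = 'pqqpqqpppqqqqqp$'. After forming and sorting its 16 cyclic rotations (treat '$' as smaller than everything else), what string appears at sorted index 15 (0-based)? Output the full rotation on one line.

All 16 rotations (rotation i = S[i:]+S[:i]):
  rot[0] = pqqpqqpppqqqqqp$
  rot[1] = qqpqqpppqqqqqp$p
  rot[2] = qpqqpppqqqqqp$pq
  rot[3] = pqqpppqqqqqp$pqq
  rot[4] = qqpppqqqqqp$pqqp
  rot[5] = qpppqqqqqp$pqqpq
  rot[6] = pppqqqqqp$pqqpqq
  rot[7] = ppqqqqqp$pqqpqqp
  rot[8] = pqqqqqp$pqqpqqpp
  rot[9] = qqqqqp$pqqpqqppp
  rot[10] = qqqqp$pqqpqqpppq
  rot[11] = qqqp$pqqpqqpppqq
  rot[12] = qqp$pqqpqqpppqqq
  rot[13] = qp$pqqpqqpppqqqq
  rot[14] = p$pqqpqqpppqqqqq
  rot[15] = $pqqpqqpppqqqqqp
Sorted (with $ < everything):
  sorted[0] = $pqqpqqpppqqqqqp
  sorted[1] = p$pqqpqqpppqqqqq
  sorted[2] = pppqqqqqp$pqqpqq
  sorted[3] = ppqqqqqp$pqqpqqp
  sorted[4] = pqqpppqqqqqp$pqq
  sorted[5] = pqqpqqpppqqqqqp$
  sorted[6] = pqqqqqp$pqqpqqpp
  sorted[7] = qp$pqqpqqpppqqqq
  sorted[8] = qpppqqqqqp$pqqpq
  sorted[9] = qpqqpppqqqqqp$pq
  sorted[10] = qqp$pqqpqqpppqqq
  sorted[11] = qqpppqqqqqp$pqqp
  sorted[12] = qqpqqpppqqqqqp$p
  sorted[13] = qqqp$pqqpqqpppqq
  sorted[14] = qqqqp$pqqpqqpppq
  sorted[15] = qqqqqp$pqqpqqppp
sorted[15] = qqqqqp$pqqpqqppp

Answer: qqqqqp$pqqpqqppp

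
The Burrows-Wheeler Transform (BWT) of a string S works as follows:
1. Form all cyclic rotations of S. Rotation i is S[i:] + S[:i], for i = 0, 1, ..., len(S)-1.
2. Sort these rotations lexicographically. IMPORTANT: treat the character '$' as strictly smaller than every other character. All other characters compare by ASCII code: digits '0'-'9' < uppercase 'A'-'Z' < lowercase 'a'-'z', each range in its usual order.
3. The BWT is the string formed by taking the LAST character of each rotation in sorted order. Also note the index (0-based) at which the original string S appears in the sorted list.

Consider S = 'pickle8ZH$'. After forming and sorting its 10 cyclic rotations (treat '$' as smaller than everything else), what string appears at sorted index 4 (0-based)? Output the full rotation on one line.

Answer: ckle8ZH$pi

Derivation:
All 10 rotations (rotation i = S[i:]+S[:i]):
  rot[0] = pickle8ZH$
  rot[1] = ickle8ZH$p
  rot[2] = ckle8ZH$pi
  rot[3] = kle8ZH$pic
  rot[4] = le8ZH$pick
  rot[5] = e8ZH$pickl
  rot[6] = 8ZH$pickle
  rot[7] = ZH$pickle8
  rot[8] = H$pickle8Z
  rot[9] = $pickle8ZH
Sorted (with $ < everything):
  sorted[0] = $pickle8ZH
  sorted[1] = 8ZH$pickle
  sorted[2] = H$pickle8Z
  sorted[3] = ZH$pickle8
  sorted[4] = ckle8ZH$pi
  sorted[5] = e8ZH$pickl
  sorted[6] = ickle8ZH$p
  sorted[7] = kle8ZH$pic
  sorted[8] = le8ZH$pick
  sorted[9] = pickle8ZH$
sorted[4] = ckle8ZH$pi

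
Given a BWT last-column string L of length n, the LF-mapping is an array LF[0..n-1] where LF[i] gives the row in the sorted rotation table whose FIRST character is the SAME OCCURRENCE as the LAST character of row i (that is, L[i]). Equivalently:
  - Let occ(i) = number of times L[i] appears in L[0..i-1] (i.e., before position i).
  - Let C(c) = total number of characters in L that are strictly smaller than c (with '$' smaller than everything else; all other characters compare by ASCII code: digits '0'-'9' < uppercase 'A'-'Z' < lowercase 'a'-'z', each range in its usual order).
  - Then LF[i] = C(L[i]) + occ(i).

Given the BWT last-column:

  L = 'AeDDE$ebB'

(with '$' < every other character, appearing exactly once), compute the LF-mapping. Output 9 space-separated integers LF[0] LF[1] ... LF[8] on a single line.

Char counts: '$':1, 'A':1, 'B':1, 'D':2, 'E':1, 'b':1, 'e':2
C (first-col start): C('$')=0, C('A')=1, C('B')=2, C('D')=3, C('E')=5, C('b')=6, C('e')=7
L[0]='A': occ=0, LF[0]=C('A')+0=1+0=1
L[1]='e': occ=0, LF[1]=C('e')+0=7+0=7
L[2]='D': occ=0, LF[2]=C('D')+0=3+0=3
L[3]='D': occ=1, LF[3]=C('D')+1=3+1=4
L[4]='E': occ=0, LF[4]=C('E')+0=5+0=5
L[5]='$': occ=0, LF[5]=C('$')+0=0+0=0
L[6]='e': occ=1, LF[6]=C('e')+1=7+1=8
L[7]='b': occ=0, LF[7]=C('b')+0=6+0=6
L[8]='B': occ=0, LF[8]=C('B')+0=2+0=2

Answer: 1 7 3 4 5 0 8 6 2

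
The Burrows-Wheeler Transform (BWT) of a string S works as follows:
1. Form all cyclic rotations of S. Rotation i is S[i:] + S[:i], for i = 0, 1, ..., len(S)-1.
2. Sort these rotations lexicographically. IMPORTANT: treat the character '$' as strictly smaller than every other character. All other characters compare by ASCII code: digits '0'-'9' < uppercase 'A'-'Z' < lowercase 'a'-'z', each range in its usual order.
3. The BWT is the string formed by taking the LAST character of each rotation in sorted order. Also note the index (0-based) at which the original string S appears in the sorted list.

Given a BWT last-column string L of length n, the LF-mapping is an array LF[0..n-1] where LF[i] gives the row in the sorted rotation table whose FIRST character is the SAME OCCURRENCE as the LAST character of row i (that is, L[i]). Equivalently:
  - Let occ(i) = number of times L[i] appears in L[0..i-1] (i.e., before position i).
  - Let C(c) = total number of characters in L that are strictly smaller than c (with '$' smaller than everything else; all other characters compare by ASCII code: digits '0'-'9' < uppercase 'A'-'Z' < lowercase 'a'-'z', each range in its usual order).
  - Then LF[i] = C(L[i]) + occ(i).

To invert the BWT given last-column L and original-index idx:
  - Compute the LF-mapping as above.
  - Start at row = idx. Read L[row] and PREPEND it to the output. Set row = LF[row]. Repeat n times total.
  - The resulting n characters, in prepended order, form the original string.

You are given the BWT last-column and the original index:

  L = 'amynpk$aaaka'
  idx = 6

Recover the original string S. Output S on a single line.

LF mapping: 1 8 11 9 10 6 0 2 3 4 7 5
Walk LF starting at row 6, prepending L[row]:
  step 1: row=6, L[6]='$', prepend. Next row=LF[6]=0
  step 2: row=0, L[0]='a', prepend. Next row=LF[0]=1
  step 3: row=1, L[1]='m', prepend. Next row=LF[1]=8
  step 4: row=8, L[8]='a', prepend. Next row=LF[8]=3
  step 5: row=3, L[3]='n', prepend. Next row=LF[3]=9
  step 6: row=9, L[9]='a', prepend. Next row=LF[9]=4
  step 7: row=4, L[4]='p', prepend. Next row=LF[4]=10
  step 8: row=10, L[10]='k', prepend. Next row=LF[10]=7
  step 9: row=7, L[7]='a', prepend. Next row=LF[7]=2
  step 10: row=2, L[2]='y', prepend. Next row=LF[2]=11
  step 11: row=11, L[11]='a', prepend. Next row=LF[11]=5
  step 12: row=5, L[5]='k', prepend. Next row=LF[5]=6
Reversed output: kayakpanama$

Answer: kayakpanama$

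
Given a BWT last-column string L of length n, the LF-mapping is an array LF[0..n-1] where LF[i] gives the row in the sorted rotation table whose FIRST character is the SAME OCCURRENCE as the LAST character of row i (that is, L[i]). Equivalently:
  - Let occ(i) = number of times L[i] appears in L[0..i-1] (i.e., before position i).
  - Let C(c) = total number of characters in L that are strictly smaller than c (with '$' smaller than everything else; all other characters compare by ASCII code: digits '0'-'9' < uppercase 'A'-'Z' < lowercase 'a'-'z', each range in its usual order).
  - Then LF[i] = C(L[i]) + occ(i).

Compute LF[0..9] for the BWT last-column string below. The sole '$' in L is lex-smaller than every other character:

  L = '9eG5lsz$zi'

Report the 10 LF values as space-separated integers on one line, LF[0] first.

Char counts: '$':1, '5':1, '9':1, 'G':1, 'e':1, 'i':1, 'l':1, 's':1, 'z':2
C (first-col start): C('$')=0, C('5')=1, C('9')=2, C('G')=3, C('e')=4, C('i')=5, C('l')=6, C('s')=7, C('z')=8
L[0]='9': occ=0, LF[0]=C('9')+0=2+0=2
L[1]='e': occ=0, LF[1]=C('e')+0=4+0=4
L[2]='G': occ=0, LF[2]=C('G')+0=3+0=3
L[3]='5': occ=0, LF[3]=C('5')+0=1+0=1
L[4]='l': occ=0, LF[4]=C('l')+0=6+0=6
L[5]='s': occ=0, LF[5]=C('s')+0=7+0=7
L[6]='z': occ=0, LF[6]=C('z')+0=8+0=8
L[7]='$': occ=0, LF[7]=C('$')+0=0+0=0
L[8]='z': occ=1, LF[8]=C('z')+1=8+1=9
L[9]='i': occ=0, LF[9]=C('i')+0=5+0=5

Answer: 2 4 3 1 6 7 8 0 9 5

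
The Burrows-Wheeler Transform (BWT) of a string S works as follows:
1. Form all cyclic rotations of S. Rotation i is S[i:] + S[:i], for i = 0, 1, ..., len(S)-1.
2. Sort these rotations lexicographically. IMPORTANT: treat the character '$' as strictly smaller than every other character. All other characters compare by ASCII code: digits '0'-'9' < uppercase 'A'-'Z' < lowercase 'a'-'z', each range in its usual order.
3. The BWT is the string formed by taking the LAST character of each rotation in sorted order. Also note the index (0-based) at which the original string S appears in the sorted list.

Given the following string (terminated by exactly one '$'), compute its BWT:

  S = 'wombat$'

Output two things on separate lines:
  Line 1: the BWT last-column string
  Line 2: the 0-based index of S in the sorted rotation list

Answer: tbmowa$
6

Derivation:
All 7 rotations (rotation i = S[i:]+S[:i]):
  rot[0] = wombat$
  rot[1] = ombat$w
  rot[2] = mbat$wo
  rot[3] = bat$wom
  rot[4] = at$womb
  rot[5] = t$womba
  rot[6] = $wombat
Sorted (with $ < everything):
  sorted[0] = $wombat  (last char: 't')
  sorted[1] = at$womb  (last char: 'b')
  sorted[2] = bat$wom  (last char: 'm')
  sorted[3] = mbat$wo  (last char: 'o')
  sorted[4] = ombat$w  (last char: 'w')
  sorted[5] = t$womba  (last char: 'a')
  sorted[6] = wombat$  (last char: '$')
Last column: tbmowa$
Original string S is at sorted index 6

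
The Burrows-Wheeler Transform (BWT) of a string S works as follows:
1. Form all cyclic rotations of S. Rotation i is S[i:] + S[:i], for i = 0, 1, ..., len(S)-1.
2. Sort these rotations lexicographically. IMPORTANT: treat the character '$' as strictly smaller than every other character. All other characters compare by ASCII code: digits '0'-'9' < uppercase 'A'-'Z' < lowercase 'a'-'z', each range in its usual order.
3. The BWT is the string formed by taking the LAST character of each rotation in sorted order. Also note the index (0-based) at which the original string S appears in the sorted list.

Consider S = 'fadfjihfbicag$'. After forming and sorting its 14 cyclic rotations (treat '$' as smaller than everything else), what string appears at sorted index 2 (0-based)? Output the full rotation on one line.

All 14 rotations (rotation i = S[i:]+S[:i]):
  rot[0] = fadfjihfbicag$
  rot[1] = adfjihfbicag$f
  rot[2] = dfjihfbicag$fa
  rot[3] = fjihfbicag$fad
  rot[4] = jihfbicag$fadf
  rot[5] = ihfbicag$fadfj
  rot[6] = hfbicag$fadfji
  rot[7] = fbicag$fadfjih
  rot[8] = bicag$fadfjihf
  rot[9] = icag$fadfjihfb
  rot[10] = cag$fadfjihfbi
  rot[11] = ag$fadfjihfbic
  rot[12] = g$fadfjihfbica
  rot[13] = $fadfjihfbicag
Sorted (with $ < everything):
  sorted[0] = $fadfjihfbicag
  sorted[1] = adfjihfbicag$f
  sorted[2] = ag$fadfjihfbic
  sorted[3] = bicag$fadfjihf
  sorted[4] = cag$fadfjihfbi
  sorted[5] = dfjihfbicag$fa
  sorted[6] = fadfjihfbicag$
  sorted[7] = fbicag$fadfjih
  sorted[8] = fjihfbicag$fad
  sorted[9] = g$fadfjihfbica
  sorted[10] = hfbicag$fadfji
  sorted[11] = icag$fadfjihfb
  sorted[12] = ihfbicag$fadfj
  sorted[13] = jihfbicag$fadf
sorted[2] = ag$fadfjihfbic

Answer: ag$fadfjihfbic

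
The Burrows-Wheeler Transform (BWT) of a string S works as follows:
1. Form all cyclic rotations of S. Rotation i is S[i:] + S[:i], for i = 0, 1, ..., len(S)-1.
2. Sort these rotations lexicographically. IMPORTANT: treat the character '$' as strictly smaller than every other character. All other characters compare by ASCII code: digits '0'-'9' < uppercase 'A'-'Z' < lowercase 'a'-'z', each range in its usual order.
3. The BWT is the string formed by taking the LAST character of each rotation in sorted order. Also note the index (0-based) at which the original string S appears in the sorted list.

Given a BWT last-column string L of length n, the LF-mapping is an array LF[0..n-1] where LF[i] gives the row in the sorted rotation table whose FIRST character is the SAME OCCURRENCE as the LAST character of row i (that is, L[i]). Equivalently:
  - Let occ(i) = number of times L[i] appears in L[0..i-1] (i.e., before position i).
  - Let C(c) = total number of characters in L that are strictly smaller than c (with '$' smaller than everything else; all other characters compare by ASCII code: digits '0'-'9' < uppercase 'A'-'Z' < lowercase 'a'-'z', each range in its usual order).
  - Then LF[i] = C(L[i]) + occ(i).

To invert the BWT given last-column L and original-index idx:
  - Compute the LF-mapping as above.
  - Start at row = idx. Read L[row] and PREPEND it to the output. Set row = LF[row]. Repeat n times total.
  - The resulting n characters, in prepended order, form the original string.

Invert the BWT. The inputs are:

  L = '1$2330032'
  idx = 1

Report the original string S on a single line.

LF mapping: 3 0 4 6 7 1 2 8 5
Walk LF starting at row 1, prepending L[row]:
  step 1: row=1, L[1]='$', prepend. Next row=LF[1]=0
  step 2: row=0, L[0]='1', prepend. Next row=LF[0]=3
  step 3: row=3, L[3]='3', prepend. Next row=LF[3]=6
  step 4: row=6, L[6]='0', prepend. Next row=LF[6]=2
  step 5: row=2, L[2]='2', prepend. Next row=LF[2]=4
  step 6: row=4, L[4]='3', prepend. Next row=LF[4]=7
  step 7: row=7, L[7]='3', prepend. Next row=LF[7]=8
  step 8: row=8, L[8]='2', prepend. Next row=LF[8]=5
  step 9: row=5, L[5]='0', prepend. Next row=LF[5]=1
Reversed output: 02332031$

Answer: 02332031$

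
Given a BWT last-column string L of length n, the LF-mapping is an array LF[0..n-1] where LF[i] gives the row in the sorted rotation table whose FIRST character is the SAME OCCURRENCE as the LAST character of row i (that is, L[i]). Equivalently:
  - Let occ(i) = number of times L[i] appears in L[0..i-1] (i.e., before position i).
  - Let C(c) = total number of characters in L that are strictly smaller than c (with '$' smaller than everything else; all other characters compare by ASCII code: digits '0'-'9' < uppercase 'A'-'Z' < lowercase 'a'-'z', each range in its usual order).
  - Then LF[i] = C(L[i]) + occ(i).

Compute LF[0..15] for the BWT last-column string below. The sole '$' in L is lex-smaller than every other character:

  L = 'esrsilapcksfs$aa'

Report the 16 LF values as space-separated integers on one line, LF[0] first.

Char counts: '$':1, 'a':3, 'c':1, 'e':1, 'f':1, 'i':1, 'k':1, 'l':1, 'p':1, 'r':1, 's':4
C (first-col start): C('$')=0, C('a')=1, C('c')=4, C('e')=5, C('f')=6, C('i')=7, C('k')=8, C('l')=9, C('p')=10, C('r')=11, C('s')=12
L[0]='e': occ=0, LF[0]=C('e')+0=5+0=5
L[1]='s': occ=0, LF[1]=C('s')+0=12+0=12
L[2]='r': occ=0, LF[2]=C('r')+0=11+0=11
L[3]='s': occ=1, LF[3]=C('s')+1=12+1=13
L[4]='i': occ=0, LF[4]=C('i')+0=7+0=7
L[5]='l': occ=0, LF[5]=C('l')+0=9+0=9
L[6]='a': occ=0, LF[6]=C('a')+0=1+0=1
L[7]='p': occ=0, LF[7]=C('p')+0=10+0=10
L[8]='c': occ=0, LF[8]=C('c')+0=4+0=4
L[9]='k': occ=0, LF[9]=C('k')+0=8+0=8
L[10]='s': occ=2, LF[10]=C('s')+2=12+2=14
L[11]='f': occ=0, LF[11]=C('f')+0=6+0=6
L[12]='s': occ=3, LF[12]=C('s')+3=12+3=15
L[13]='$': occ=0, LF[13]=C('$')+0=0+0=0
L[14]='a': occ=1, LF[14]=C('a')+1=1+1=2
L[15]='a': occ=2, LF[15]=C('a')+2=1+2=3

Answer: 5 12 11 13 7 9 1 10 4 8 14 6 15 0 2 3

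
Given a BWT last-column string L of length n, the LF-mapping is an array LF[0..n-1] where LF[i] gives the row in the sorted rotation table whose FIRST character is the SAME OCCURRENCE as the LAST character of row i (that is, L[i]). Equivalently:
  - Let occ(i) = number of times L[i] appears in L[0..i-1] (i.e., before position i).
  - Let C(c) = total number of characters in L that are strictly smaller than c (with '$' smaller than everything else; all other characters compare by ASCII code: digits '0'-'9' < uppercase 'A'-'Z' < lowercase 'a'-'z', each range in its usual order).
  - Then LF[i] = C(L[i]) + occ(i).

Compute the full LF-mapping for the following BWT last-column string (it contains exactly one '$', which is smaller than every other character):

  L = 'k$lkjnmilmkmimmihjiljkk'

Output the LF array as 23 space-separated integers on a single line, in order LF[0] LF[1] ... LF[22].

Answer: 9 0 14 10 6 22 17 2 15 18 11 19 3 20 21 4 1 7 5 16 8 12 13

Derivation:
Char counts: '$':1, 'h':1, 'i':4, 'j':3, 'k':5, 'l':3, 'm':5, 'n':1
C (first-col start): C('$')=0, C('h')=1, C('i')=2, C('j')=6, C('k')=9, C('l')=14, C('m')=17, C('n')=22
L[0]='k': occ=0, LF[0]=C('k')+0=9+0=9
L[1]='$': occ=0, LF[1]=C('$')+0=0+0=0
L[2]='l': occ=0, LF[2]=C('l')+0=14+0=14
L[3]='k': occ=1, LF[3]=C('k')+1=9+1=10
L[4]='j': occ=0, LF[4]=C('j')+0=6+0=6
L[5]='n': occ=0, LF[5]=C('n')+0=22+0=22
L[6]='m': occ=0, LF[6]=C('m')+0=17+0=17
L[7]='i': occ=0, LF[7]=C('i')+0=2+0=2
L[8]='l': occ=1, LF[8]=C('l')+1=14+1=15
L[9]='m': occ=1, LF[9]=C('m')+1=17+1=18
L[10]='k': occ=2, LF[10]=C('k')+2=9+2=11
L[11]='m': occ=2, LF[11]=C('m')+2=17+2=19
L[12]='i': occ=1, LF[12]=C('i')+1=2+1=3
L[13]='m': occ=3, LF[13]=C('m')+3=17+3=20
L[14]='m': occ=4, LF[14]=C('m')+4=17+4=21
L[15]='i': occ=2, LF[15]=C('i')+2=2+2=4
L[16]='h': occ=0, LF[16]=C('h')+0=1+0=1
L[17]='j': occ=1, LF[17]=C('j')+1=6+1=7
L[18]='i': occ=3, LF[18]=C('i')+3=2+3=5
L[19]='l': occ=2, LF[19]=C('l')+2=14+2=16
L[20]='j': occ=2, LF[20]=C('j')+2=6+2=8
L[21]='k': occ=3, LF[21]=C('k')+3=9+3=12
L[22]='k': occ=4, LF[22]=C('k')+4=9+4=13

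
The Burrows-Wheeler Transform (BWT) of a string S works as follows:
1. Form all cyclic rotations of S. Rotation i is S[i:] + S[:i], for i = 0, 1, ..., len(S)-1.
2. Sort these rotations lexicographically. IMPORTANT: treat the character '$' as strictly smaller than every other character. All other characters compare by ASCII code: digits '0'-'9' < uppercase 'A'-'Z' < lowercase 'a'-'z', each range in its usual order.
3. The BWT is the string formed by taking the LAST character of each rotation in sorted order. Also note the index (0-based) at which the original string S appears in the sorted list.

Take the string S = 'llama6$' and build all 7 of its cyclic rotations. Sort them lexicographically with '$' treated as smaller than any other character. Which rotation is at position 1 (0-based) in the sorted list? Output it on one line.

Answer: 6$llama

Derivation:
All 7 rotations (rotation i = S[i:]+S[:i]):
  rot[0] = llama6$
  rot[1] = lama6$l
  rot[2] = ama6$ll
  rot[3] = ma6$lla
  rot[4] = a6$llam
  rot[5] = 6$llama
  rot[6] = $llama6
Sorted (with $ < everything):
  sorted[0] = $llama6
  sorted[1] = 6$llama
  sorted[2] = a6$llam
  sorted[3] = ama6$ll
  sorted[4] = lama6$l
  sorted[5] = llama6$
  sorted[6] = ma6$lla
sorted[1] = 6$llama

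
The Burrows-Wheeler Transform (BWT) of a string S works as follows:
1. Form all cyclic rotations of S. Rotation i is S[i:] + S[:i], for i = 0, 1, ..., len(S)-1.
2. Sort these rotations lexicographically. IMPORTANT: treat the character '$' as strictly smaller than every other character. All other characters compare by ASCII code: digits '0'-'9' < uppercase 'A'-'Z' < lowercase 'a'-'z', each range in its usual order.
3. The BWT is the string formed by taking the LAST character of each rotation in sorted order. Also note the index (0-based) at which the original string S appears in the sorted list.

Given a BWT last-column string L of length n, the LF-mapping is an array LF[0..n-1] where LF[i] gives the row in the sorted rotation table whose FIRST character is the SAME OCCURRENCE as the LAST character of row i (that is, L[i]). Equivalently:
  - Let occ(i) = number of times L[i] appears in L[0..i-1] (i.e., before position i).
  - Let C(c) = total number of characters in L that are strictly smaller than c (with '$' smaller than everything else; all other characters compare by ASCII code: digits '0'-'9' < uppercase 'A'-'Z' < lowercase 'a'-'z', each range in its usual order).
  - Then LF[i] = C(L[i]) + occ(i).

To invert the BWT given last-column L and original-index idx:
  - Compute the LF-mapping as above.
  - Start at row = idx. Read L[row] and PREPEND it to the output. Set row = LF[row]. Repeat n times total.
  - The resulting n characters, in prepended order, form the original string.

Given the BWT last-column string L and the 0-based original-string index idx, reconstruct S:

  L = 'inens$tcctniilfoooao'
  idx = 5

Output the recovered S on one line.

LF mapping: 6 10 4 11 17 0 18 2 3 19 12 7 8 9 5 13 14 15 1 16
Walk LF starting at row 5, prepending L[row]:
  step 1: row=5, L[5]='$', prepend. Next row=LF[5]=0
  step 2: row=0, L[0]='i', prepend. Next row=LF[0]=6
  step 3: row=6, L[6]='t', prepend. Next row=LF[6]=18
  step 4: row=18, L[18]='a', prepend. Next row=LF[18]=1
  step 5: row=1, L[1]='n', prepend. Next row=LF[1]=10
  step 6: row=10, L[10]='n', prepend. Next row=LF[10]=12
  step 7: row=12, L[12]='i', prepend. Next row=LF[12]=8
  step 8: row=8, L[8]='c', prepend. Next row=LF[8]=3
  step 9: row=3, L[3]='n', prepend. Next row=LF[3]=11
  step 10: row=11, L[11]='i', prepend. Next row=LF[11]=7
  step 11: row=7, L[7]='c', prepend. Next row=LF[7]=2
  step 12: row=2, L[2]='e', prepend. Next row=LF[2]=4
  step 13: row=4, L[4]='s', prepend. Next row=LF[4]=17
  step 14: row=17, L[17]='o', prepend. Next row=LF[17]=15
  step 15: row=15, L[15]='o', prepend. Next row=LF[15]=13
  step 16: row=13, L[13]='l', prepend. Next row=LF[13]=9
  step 17: row=9, L[9]='t', prepend. Next row=LF[9]=19
  step 18: row=19, L[19]='o', prepend. Next row=LF[19]=16
  step 19: row=16, L[16]='o', prepend. Next row=LF[16]=14
  step 20: row=14, L[14]='f', prepend. Next row=LF[14]=5
Reversed output: footloosecincinnati$

Answer: footloosecincinnati$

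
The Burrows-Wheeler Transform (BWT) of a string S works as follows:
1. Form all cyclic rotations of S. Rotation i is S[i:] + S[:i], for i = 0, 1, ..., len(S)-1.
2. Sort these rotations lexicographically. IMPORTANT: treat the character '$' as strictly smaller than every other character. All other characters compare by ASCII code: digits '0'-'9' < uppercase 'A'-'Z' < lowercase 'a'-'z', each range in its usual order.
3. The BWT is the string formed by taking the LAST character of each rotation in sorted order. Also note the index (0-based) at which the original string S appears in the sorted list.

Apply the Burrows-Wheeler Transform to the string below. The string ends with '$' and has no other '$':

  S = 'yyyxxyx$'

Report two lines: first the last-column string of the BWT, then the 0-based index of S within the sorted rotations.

Answer: xyyxxyy$
7

Derivation:
All 8 rotations (rotation i = S[i:]+S[:i]):
  rot[0] = yyyxxyx$
  rot[1] = yyxxyx$y
  rot[2] = yxxyx$yy
  rot[3] = xxyx$yyy
  rot[4] = xyx$yyyx
  rot[5] = yx$yyyxx
  rot[6] = x$yyyxxy
  rot[7] = $yyyxxyx
Sorted (with $ < everything):
  sorted[0] = $yyyxxyx  (last char: 'x')
  sorted[1] = x$yyyxxy  (last char: 'y')
  sorted[2] = xxyx$yyy  (last char: 'y')
  sorted[3] = xyx$yyyx  (last char: 'x')
  sorted[4] = yx$yyyxx  (last char: 'x')
  sorted[5] = yxxyx$yy  (last char: 'y')
  sorted[6] = yyxxyx$y  (last char: 'y')
  sorted[7] = yyyxxyx$  (last char: '$')
Last column: xyyxxyy$
Original string S is at sorted index 7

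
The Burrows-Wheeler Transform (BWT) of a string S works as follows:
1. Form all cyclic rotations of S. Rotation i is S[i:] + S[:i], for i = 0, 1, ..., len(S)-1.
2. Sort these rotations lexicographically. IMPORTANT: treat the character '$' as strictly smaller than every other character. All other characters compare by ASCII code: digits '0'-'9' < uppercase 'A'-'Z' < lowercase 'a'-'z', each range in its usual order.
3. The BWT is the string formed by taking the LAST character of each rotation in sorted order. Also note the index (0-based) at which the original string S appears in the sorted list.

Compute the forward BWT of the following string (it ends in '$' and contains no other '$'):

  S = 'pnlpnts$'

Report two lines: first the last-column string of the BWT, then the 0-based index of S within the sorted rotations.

All 8 rotations (rotation i = S[i:]+S[:i]):
  rot[0] = pnlpnts$
  rot[1] = nlpnts$p
  rot[2] = lpnts$pn
  rot[3] = pnts$pnl
  rot[4] = nts$pnlp
  rot[5] = ts$pnlpn
  rot[6] = s$pnlpnt
  rot[7] = $pnlpnts
Sorted (with $ < everything):
  sorted[0] = $pnlpnts  (last char: 's')
  sorted[1] = lpnts$pn  (last char: 'n')
  sorted[2] = nlpnts$p  (last char: 'p')
  sorted[3] = nts$pnlp  (last char: 'p')
  sorted[4] = pnlpnts$  (last char: '$')
  sorted[5] = pnts$pnl  (last char: 'l')
  sorted[6] = s$pnlpnt  (last char: 't')
  sorted[7] = ts$pnlpn  (last char: 'n')
Last column: snpp$ltn
Original string S is at sorted index 4

Answer: snpp$ltn
4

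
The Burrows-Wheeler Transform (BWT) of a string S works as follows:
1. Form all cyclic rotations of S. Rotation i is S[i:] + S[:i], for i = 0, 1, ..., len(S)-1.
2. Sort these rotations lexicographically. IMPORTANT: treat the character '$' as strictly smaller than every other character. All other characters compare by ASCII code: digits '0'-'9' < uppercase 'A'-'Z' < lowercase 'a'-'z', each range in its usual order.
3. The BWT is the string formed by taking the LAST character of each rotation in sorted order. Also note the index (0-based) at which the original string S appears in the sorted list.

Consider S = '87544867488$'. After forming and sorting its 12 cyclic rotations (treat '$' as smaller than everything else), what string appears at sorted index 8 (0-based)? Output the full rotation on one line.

All 12 rotations (rotation i = S[i:]+S[:i]):
  rot[0] = 87544867488$
  rot[1] = 7544867488$8
  rot[2] = 544867488$87
  rot[3] = 44867488$875
  rot[4] = 4867488$8754
  rot[5] = 867488$87544
  rot[6] = 67488$875448
  rot[7] = 7488$8754486
  rot[8] = 488$87544867
  rot[9] = 88$875448674
  rot[10] = 8$8754486748
  rot[11] = $87544867488
Sorted (with $ < everything):
  sorted[0] = $87544867488
  sorted[1] = 44867488$875
  sorted[2] = 4867488$8754
  sorted[3] = 488$87544867
  sorted[4] = 544867488$87
  sorted[5] = 67488$875448
  sorted[6] = 7488$8754486
  sorted[7] = 7544867488$8
  sorted[8] = 8$8754486748
  sorted[9] = 867488$87544
  sorted[10] = 87544867488$
  sorted[11] = 88$875448674
sorted[8] = 8$8754486748

Answer: 8$8754486748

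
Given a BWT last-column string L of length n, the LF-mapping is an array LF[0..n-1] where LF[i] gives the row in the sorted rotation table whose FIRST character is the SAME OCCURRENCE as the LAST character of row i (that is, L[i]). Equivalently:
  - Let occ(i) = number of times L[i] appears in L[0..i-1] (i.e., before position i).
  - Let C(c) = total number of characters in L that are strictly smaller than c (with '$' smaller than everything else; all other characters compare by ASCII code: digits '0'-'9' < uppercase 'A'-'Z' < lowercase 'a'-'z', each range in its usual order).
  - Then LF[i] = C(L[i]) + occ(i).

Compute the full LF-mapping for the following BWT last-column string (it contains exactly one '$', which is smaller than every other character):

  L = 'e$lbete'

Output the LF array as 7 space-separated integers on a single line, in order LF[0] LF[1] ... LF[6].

Char counts: '$':1, 'b':1, 'e':3, 'l':1, 't':1
C (first-col start): C('$')=0, C('b')=1, C('e')=2, C('l')=5, C('t')=6
L[0]='e': occ=0, LF[0]=C('e')+0=2+0=2
L[1]='$': occ=0, LF[1]=C('$')+0=0+0=0
L[2]='l': occ=0, LF[2]=C('l')+0=5+0=5
L[3]='b': occ=0, LF[3]=C('b')+0=1+0=1
L[4]='e': occ=1, LF[4]=C('e')+1=2+1=3
L[5]='t': occ=0, LF[5]=C('t')+0=6+0=6
L[6]='e': occ=2, LF[6]=C('e')+2=2+2=4

Answer: 2 0 5 1 3 6 4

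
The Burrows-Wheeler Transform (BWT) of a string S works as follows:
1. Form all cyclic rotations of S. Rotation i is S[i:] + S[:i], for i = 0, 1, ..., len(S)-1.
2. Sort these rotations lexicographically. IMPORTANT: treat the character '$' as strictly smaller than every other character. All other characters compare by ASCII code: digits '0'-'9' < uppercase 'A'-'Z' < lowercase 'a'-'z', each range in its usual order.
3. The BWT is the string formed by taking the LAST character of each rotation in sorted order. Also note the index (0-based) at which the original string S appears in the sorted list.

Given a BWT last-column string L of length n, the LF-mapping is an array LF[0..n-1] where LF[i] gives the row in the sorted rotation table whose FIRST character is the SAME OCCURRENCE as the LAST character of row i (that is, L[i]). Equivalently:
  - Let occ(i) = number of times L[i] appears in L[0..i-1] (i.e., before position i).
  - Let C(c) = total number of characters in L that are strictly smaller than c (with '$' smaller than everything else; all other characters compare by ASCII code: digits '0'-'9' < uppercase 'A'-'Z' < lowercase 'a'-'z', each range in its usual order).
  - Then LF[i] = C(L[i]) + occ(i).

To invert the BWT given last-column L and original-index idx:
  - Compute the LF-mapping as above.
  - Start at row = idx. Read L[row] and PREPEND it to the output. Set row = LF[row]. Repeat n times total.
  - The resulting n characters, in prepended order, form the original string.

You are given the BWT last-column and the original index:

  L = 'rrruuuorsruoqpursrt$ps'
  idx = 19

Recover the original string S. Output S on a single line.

Answer: uqrupsrorsustupurrror$

Derivation:
LF mapping: 6 7 8 17 18 19 1 9 13 10 20 2 5 3 21 11 14 12 16 0 4 15
Walk LF starting at row 19, prepending L[row]:
  step 1: row=19, L[19]='$', prepend. Next row=LF[19]=0
  step 2: row=0, L[0]='r', prepend. Next row=LF[0]=6
  step 3: row=6, L[6]='o', prepend. Next row=LF[6]=1
  step 4: row=1, L[1]='r', prepend. Next row=LF[1]=7
  step 5: row=7, L[7]='r', prepend. Next row=LF[7]=9
  step 6: row=9, L[9]='r', prepend. Next row=LF[9]=10
  step 7: row=10, L[10]='u', prepend. Next row=LF[10]=20
  step 8: row=20, L[20]='p', prepend. Next row=LF[20]=4
  step 9: row=4, L[4]='u', prepend. Next row=LF[4]=18
  step 10: row=18, L[18]='t', prepend. Next row=LF[18]=16
  step 11: row=16, L[16]='s', prepend. Next row=LF[16]=14
  step 12: row=14, L[14]='u', prepend. Next row=LF[14]=21
  step 13: row=21, L[21]='s', prepend. Next row=LF[21]=15
  step 14: row=15, L[15]='r', prepend. Next row=LF[15]=11
  step 15: row=11, L[11]='o', prepend. Next row=LF[11]=2
  step 16: row=2, L[2]='r', prepend. Next row=LF[2]=8
  step 17: row=8, L[8]='s', prepend. Next row=LF[8]=13
  step 18: row=13, L[13]='p', prepend. Next row=LF[13]=3
  step 19: row=3, L[3]='u', prepend. Next row=LF[3]=17
  step 20: row=17, L[17]='r', prepend. Next row=LF[17]=12
  step 21: row=12, L[12]='q', prepend. Next row=LF[12]=5
  step 22: row=5, L[5]='u', prepend. Next row=LF[5]=19
Reversed output: uqrupsrorsustupurrror$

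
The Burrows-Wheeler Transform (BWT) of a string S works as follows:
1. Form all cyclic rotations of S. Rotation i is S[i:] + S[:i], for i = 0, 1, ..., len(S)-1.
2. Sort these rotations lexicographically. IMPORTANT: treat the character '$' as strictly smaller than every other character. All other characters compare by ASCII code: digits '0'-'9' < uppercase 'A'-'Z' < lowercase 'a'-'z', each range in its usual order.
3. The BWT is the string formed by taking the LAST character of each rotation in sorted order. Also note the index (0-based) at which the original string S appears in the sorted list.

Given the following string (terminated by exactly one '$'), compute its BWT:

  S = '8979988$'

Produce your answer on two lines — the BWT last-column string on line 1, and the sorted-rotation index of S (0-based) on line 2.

Answer: 8989$897
4

Derivation:
All 8 rotations (rotation i = S[i:]+S[:i]):
  rot[0] = 8979988$
  rot[1] = 979988$8
  rot[2] = 79988$89
  rot[3] = 9988$897
  rot[4] = 988$8979
  rot[5] = 88$89799
  rot[6] = 8$897998
  rot[7] = $8979988
Sorted (with $ < everything):
  sorted[0] = $8979988  (last char: '8')
  sorted[1] = 79988$89  (last char: '9')
  sorted[2] = 8$897998  (last char: '8')
  sorted[3] = 88$89799  (last char: '9')
  sorted[4] = 8979988$  (last char: '$')
  sorted[5] = 979988$8  (last char: '8')
  sorted[6] = 988$8979  (last char: '9')
  sorted[7] = 9988$897  (last char: '7')
Last column: 8989$897
Original string S is at sorted index 4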